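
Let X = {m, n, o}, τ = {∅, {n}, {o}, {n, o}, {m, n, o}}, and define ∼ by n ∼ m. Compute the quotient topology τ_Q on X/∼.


X/∼ = {[m=n], [o]}; |τ_Q| = 3.

Equivalence classes: [m=n], [o].
Quotient map π: X → X/∼ sends m ↦ [m=n], n ↦ [m=n], o ↦ [o].
For each subset V ⊆ X/∼, compute π^{-1}(V) ⊆ X and check whether π^{-1}(V) ∈ τ. V is open in τ_Q iff π^{-1}(V) ∈ τ.
  V = {}: π^{-1}(V) = ∅ ∈ τ ✓.
  V = {[m=n]}: π^{-1}(V) = {m, n} ∉ τ ✗.
  V = {[o]}: π^{-1}(V) = {o} ∈ τ ✓.
  V = {[m=n], [o]}: π^{-1}(V) = {m, n, o} ∈ τ ✓.
Open sets in the quotient: τ_Q = {{}, {[o]}, {[m=n], [o]}} (3 elements).


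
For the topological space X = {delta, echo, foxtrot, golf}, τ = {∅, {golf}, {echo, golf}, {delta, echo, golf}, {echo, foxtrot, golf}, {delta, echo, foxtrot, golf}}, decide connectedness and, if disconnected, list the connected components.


(X, τ) is connected.

Find clopen sets (U ∈ τ with X ∖ U ∈ τ):
  U = ∅, X ∖ U = {delta, echo, foxtrot, golf} — both open, so U is clopen.
  U = {delta, echo, foxtrot, golf}, X ∖ U = ∅ — both open, so U is clopen.
Only trivial clopens (∅ and X) exist, so (X, τ) is connected.
Compute connected components by grouping points that agree on all clopens:
  component: {delta, echo, foxtrot, golf}


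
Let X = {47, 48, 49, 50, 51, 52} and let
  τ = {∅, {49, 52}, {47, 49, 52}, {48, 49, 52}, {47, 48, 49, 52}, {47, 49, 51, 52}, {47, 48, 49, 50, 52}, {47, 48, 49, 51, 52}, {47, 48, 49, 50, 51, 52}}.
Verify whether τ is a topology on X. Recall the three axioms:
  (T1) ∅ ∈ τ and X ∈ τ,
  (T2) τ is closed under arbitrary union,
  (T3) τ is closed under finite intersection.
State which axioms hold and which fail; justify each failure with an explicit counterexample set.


τ IS a topology on X.

Axiom (T1): ∅ ∈ τ? Yes; X ∈ τ? Yes.
Axiom (T2/T3): check pairwise unions and intersections of members of τ.
All pairwise intersections and unions checked — each lies in τ. Therefore τ satisfies (T1), (T2), (T3): it IS a topology on X.


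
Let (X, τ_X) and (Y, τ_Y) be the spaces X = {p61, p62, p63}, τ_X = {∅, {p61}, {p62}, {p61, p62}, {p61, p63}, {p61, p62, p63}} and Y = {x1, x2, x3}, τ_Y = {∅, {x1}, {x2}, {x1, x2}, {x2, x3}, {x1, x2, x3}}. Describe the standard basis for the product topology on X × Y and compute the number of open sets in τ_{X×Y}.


Basis B = {∅ × ∅, {p61} × {x1}, {p61} × {x2}, {p62} × {x1}, {p62} × {x2}, {p61} × {x1, x2}, {p61, p62} × {x1}, {p61, p63} × {x1}, {p61} × {x2, x3}, {p61, p62} × {x2}, {p61, p63} × {x2}, {p62} × {x1, x2}, {p62} × {x2, x3}, {p61} × {x1, x2, x3}, {p61, p62, p63} × {x1}, {p61, p62, p63} × {x2}, {p62} × {x1, x2, x3}, {p61, p62} × {x1, x2}, {p61, p63} × {x1, x2}, {p61, p62} × {x2, x3}, {p61, p63} × {x2, x3}, {p61, p62} × {x1, x2, x3}, {p61, p63} × {x1, x2, x3}, {p61, p62, p63} × {x1, x2}, {p61, p62, p63} × {x2, x3}, {p61, p62, p63} × {x1, x2, x3}}; |τ_{X×Y}| = 108.

Enumerate products U × V with U ∈ τ_X, V ∈ τ_Y (deduplicated):
  ∅ × ∅ = {} (∅)
  {p61} × {x1} = {(p61,x1)}
  {p61} × {x2} = {(p61,x2)}
  {p62} × {x1} = {(p62,x1)}
  {p62} × {x2} = {(p62,x2)}
  {p61} × {x1, x2} = {(p61,x1), (p61,x2)}
  {p61, p62} × {x1} = {(p61,x1), (p62,x1)}
  {p61, p63} × {x1} = {(p61,x1), (p63,x1)}
  {p61} × {x2, x3} = {(p61,x2), (p61,x3)}
  {p61, p62} × {x2} = {(p61,x2), (p62,x2)}
  {p61, p63} × {x2} = {(p61,x2), (p63,x2)}
  {p62} × {x1, x2} = {(p62,x1), (p62,x2)}
  {p62} × {x2, x3} = {(p62,x2), (p62,x3)}
  {p61} × {x1, x2, x3} = {(p61,x1), (p61,x2), (p61,x3)}
  {p61, p62, p63} × {x1} = {(p61,x1), (p62,x1), (p63,x1)}
  {p61, p62, p63} × {x2} = {(p61,x2), (p62,x2), (p63,x2)}
  {p62} × {x1, x2, x3} = {(p62,x1), (p62,x2), (p62,x3)}
  {p61, p62} × {x1, x2} = {(p61,x1), (p61,x2), (p62,x1), (p62,x2)}
  {p61, p63} × {x1, x2} = {(p61,x1), (p61,x2), (p63,x1), (p63,x2)}
  {p61, p62} × {x2, x3} = {(p61,x2), (p61,x3), (p62,x2), (p62,x3)}
  {p61, p63} × {x2, x3} = {(p61,x2), (p61,x3), (p63,x2), (p63,x3)}
  {p61, p62} × {x1, x2, x3} = {(p61,x1), (p61,x2), (p61,x3), (p62,x1), (p62,x2), (p62,x3)}
  {p61, p63} × {x1, x2, x3} = {(p61,x1), (p61,x2), (p61,x3), (p63,x1), (p63,x2), (p63,x3)}
  {p61, p62, p63} × {x1, x2} = {(p61,x1), (p61,x2), (p62,x1), (p62,x2), (p63,x1), (p63,x2)}
  {p61, p62, p63} × {x2, x3} = {(p61,x2), (p61,x3), (p62,x2), (p62,x3), (p63,x2), (p63,x3)}
  {p61, p62, p63} × {x1, x2, x3} = {(p61,x1), (p61,x2), (p61,x3), (p62,x1), (p62,x2), (p62,x3), (p63,x1), (p63,x2), (p63,x3)}
These 26 distinct sets form the basis B.
Close under arbitrary unions to get τ_{X×Y}; counting gives |τ_{X×Y}| = 108.


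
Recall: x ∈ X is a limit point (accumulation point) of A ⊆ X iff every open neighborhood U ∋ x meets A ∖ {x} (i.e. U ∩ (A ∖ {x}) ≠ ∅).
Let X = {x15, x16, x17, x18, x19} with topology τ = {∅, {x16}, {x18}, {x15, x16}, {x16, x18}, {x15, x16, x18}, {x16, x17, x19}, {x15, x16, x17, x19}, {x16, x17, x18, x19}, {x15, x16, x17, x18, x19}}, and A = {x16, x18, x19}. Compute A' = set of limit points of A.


A' = {x15, x17, x19}

For each x ∈ X, list the open sets U ∈ τ with x ∈ U, then check whether U ∩ (A ∖ {x}) ≠ ∅ for every such U.
  x = x15: opens ∋ x are {x15, x16}, {x15, x16, x18}, {x15, x16, x17, x19}, {x15, x16, x17, x18, x19}; each meets A ∖ {x15}, so x IS a limit point.
  x = x16: open {x16} ∋ x has {x16} ∩ (A ∖ {x16}) = ∅, so x is NOT a limit point.
  x = x17: opens ∋ x are {x16, x17, x19}, {x15, x16, x17, x19}, {x16, x17, x18, x19}, {x15, x16, x17, x18, x19}; each meets A ∖ {x17}, so x IS a limit point.
  x = x18: open {x18} ∋ x has {x18} ∩ (A ∖ {x18}) = ∅, so x is NOT a limit point.
  x = x19: opens ∋ x are {x16, x17, x19}, {x15, x16, x17, x19}, {x16, x17, x18, x19}, {x15, x16, x17, x18, x19}; each meets A ∖ {x19}, so x IS a limit point.
Collecting: A' = {x15, x17, x19}.


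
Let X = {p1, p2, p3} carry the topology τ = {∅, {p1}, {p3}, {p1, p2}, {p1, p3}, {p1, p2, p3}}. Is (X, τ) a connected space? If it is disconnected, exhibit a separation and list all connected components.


(X, τ) is disconnected; components = [{p3}, {p1, p2}].

Find clopen sets (U ∈ τ with X ∖ U ∈ τ):
  U = ∅, X ∖ U = {p1, p2, p3} — both open, so U is clopen.
  U = {p3}, X ∖ U = {p1, p2} — both open, so U is clopen.
  U = {p1, p2}, X ∖ U = {p3} — both open, so U is clopen.
  U = {p1, p2, p3}, X ∖ U = ∅ — both open, so U is clopen.
Nontrivial clopen(s) exist: e.g. {p3}. So (X, τ) is disconnected.
Compute connected components by grouping points that agree on all clopens:
  component: {p3}
  component: {p1, p2}


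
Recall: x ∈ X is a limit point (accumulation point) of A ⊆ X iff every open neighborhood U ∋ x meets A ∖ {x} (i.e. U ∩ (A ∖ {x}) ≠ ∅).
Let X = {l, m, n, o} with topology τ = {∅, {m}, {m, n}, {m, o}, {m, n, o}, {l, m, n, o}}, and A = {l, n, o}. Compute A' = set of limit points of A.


A' = {l}

For each x ∈ X, list the open sets U ∈ τ with x ∈ U, then check whether U ∩ (A ∖ {x}) ≠ ∅ for every such U.
  x = l: opens ∋ x are {l, m, n, o}; each meets A ∖ {l}, so x IS a limit point.
  x = m: open {m} ∋ x has {m} ∩ (A ∖ {m}) = ∅, so x is NOT a limit point.
  x = n: open {m, n} ∋ x has {m, n} ∩ (A ∖ {n}) = ∅, so x is NOT a limit point.
  x = o: open {m, o} ∋ x has {m, o} ∩ (A ∖ {o}) = ∅, so x is NOT a limit point.
Collecting: A' = {l}.


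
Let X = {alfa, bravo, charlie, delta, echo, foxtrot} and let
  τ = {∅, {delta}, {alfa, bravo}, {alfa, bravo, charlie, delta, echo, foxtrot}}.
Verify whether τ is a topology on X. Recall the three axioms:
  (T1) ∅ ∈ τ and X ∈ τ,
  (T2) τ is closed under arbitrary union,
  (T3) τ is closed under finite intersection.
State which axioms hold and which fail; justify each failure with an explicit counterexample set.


τ is NOT a topology on X.

Axiom (T1): ∅ ∈ τ? Yes; X ∈ τ? Yes.
Axiom (T2/T3): check pairwise unions and intersections of members of τ.
Counterexample for (T2): {delta} ∪ {alfa, bravo} = {alfa, bravo, delta} ∉ τ. Therefore τ is NOT a topology.


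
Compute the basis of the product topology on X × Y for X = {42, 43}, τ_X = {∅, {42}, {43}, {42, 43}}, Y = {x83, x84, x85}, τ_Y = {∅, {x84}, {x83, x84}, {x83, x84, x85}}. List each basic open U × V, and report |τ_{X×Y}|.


Basis B = {∅ × ∅, {42} × {x84}, {43} × {x84}, {42} × {x83, x84}, {42, 43} × {x84}, {43} × {x83, x84}, {42} × {x83, x84, x85}, {43} × {x83, x84, x85}, {42, 43} × {x83, x84}, {42, 43} × {x83, x84, x85}}; |τ_{X×Y}| = 16.

Enumerate products U × V with U ∈ τ_X, V ∈ τ_Y (deduplicated):
  ∅ × ∅ = {} (∅)
  {42} × {x84} = {(42,x84)}
  {43} × {x84} = {(43,x84)}
  {42} × {x83, x84} = {(42,x83), (42,x84)}
  {42, 43} × {x84} = {(42,x84), (43,x84)}
  {43} × {x83, x84} = {(43,x83), (43,x84)}
  {42} × {x83, x84, x85} = {(42,x83), (42,x84), (42,x85)}
  {43} × {x83, x84, x85} = {(43,x83), (43,x84), (43,x85)}
  {42, 43} × {x83, x84} = {(42,x83), (42,x84), (43,x83), (43,x84)}
  {42, 43} × {x83, x84, x85} = {(42,x83), (42,x84), (42,x85), (43,x83), (43,x84), (43,x85)}
These 10 distinct sets form the basis B.
Close under arbitrary unions to get τ_{X×Y}; counting gives |τ_{X×Y}| = 16.


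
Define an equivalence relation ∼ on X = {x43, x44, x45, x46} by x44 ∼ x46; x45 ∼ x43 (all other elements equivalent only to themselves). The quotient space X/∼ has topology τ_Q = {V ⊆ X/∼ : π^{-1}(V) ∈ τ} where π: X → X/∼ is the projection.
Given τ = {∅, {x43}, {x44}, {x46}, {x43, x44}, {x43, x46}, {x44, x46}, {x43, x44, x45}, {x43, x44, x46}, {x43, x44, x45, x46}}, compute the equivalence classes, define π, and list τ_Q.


X/∼ = {[x43=x45], [x44=x46]}; |τ_Q| = 3.

Equivalence classes: [x43=x45], [x44=x46].
Quotient map π: X → X/∼ sends x43 ↦ [x43=x45], x44 ↦ [x44=x46], x45 ↦ [x43=x45], x46 ↦ [x44=x46].
For each subset V ⊆ X/∼, compute π^{-1}(V) ⊆ X and check whether π^{-1}(V) ∈ τ. V is open in τ_Q iff π^{-1}(V) ∈ τ.
  V = {}: π^{-1}(V) = ∅ ∈ τ ✓.
  V = {[x43=x45]}: π^{-1}(V) = {x43, x45} ∉ τ ✗.
  V = {[x44=x46]}: π^{-1}(V) = {x44, x46} ∈ τ ✓.
  V = {[x43=x45], [x44=x46]}: π^{-1}(V) = {x43, x44, x45, x46} ∈ τ ✓.
Open sets in the quotient: τ_Q = {{}, {[x44=x46]}, {[x43=x45], [x44=x46]}} (3 elements).


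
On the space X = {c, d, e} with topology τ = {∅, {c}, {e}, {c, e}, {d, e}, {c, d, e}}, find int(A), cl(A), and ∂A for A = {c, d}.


int(A) = {c}, cl(A) = {c, d}, ∂A = {d}.

Closed sets in (X, τ) are complements of opens:
  closed(X, τ) = {∅, {c}, {d}, {c, d}, {d, e}, {c, d, e}}.
int(A) = ⋃ {U ∈ τ : U ⊆ A}. Opens contained in A: ∅, {c}.
Taking the union of these: int(A) = {c}.
cl(A) = ⋂ {C closed : A ⊆ C}. Closed sets containing A: {c, d}, {c, d, e}.
Intersecting these: cl(A) = {c, d}.
∂A = cl(A) ∖ int(A) = {c, d} ∖ {c} = {d}.


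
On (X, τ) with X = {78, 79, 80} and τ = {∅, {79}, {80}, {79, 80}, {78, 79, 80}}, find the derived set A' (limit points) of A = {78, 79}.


A' = {78}

For each x ∈ X, list the open sets U ∈ τ with x ∈ U, then check whether U ∩ (A ∖ {x}) ≠ ∅ for every such U.
  x = 78: opens ∋ x are {78, 79, 80}; each meets A ∖ {78}, so x IS a limit point.
  x = 79: open {79} ∋ x has {79} ∩ (A ∖ {79}) = ∅, so x is NOT a limit point.
  x = 80: open {80} ∋ x has {80} ∩ (A ∖ {80}) = ∅, so x is NOT a limit point.
Collecting: A' = {78}.


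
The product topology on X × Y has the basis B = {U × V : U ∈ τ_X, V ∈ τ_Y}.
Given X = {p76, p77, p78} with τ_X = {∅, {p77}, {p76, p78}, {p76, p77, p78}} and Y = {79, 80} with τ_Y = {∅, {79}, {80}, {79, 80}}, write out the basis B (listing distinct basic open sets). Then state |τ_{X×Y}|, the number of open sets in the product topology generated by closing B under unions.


Basis B = {∅ × ∅, {p77} × {79}, {p77} × {80}, {p76, p78} × {79}, {p76, p78} × {80}, {p77} × {79, 80}, {p76, p77, p78} × {79}, {p76, p77, p78} × {80}, {p76, p78} × {79, 80}, {p76, p77, p78} × {79, 80}}; |τ_{X×Y}| = 16.

Enumerate products U × V with U ∈ τ_X, V ∈ τ_Y (deduplicated):
  ∅ × ∅ = {} (∅)
  {p77} × {79} = {(p77,79)}
  {p77} × {80} = {(p77,80)}
  {p76, p78} × {79} = {(p76,79), (p78,79)}
  {p76, p78} × {80} = {(p76,80), (p78,80)}
  {p77} × {79, 80} = {(p77,79), (p77,80)}
  {p76, p77, p78} × {79} = {(p76,79), (p77,79), (p78,79)}
  {p76, p77, p78} × {80} = {(p76,80), (p77,80), (p78,80)}
  {p76, p78} × {79, 80} = {(p76,79), (p76,80), (p78,79), (p78,80)}
  {p76, p77, p78} × {79, 80} = {(p76,79), (p76,80), (p77,79), (p77,80), (p78,79), (p78,80)}
These 10 distinct sets form the basis B.
Close under arbitrary unions to get τ_{X×Y}; counting gives |τ_{X×Y}| = 16.


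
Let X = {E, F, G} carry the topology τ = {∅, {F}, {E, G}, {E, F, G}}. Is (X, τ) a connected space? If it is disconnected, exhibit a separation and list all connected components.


(X, τ) is disconnected; components = [{F}, {E, G}].

Find clopen sets (U ∈ τ with X ∖ U ∈ τ):
  U = ∅, X ∖ U = {E, F, G} — both open, so U is clopen.
  U = {F}, X ∖ U = {E, G} — both open, so U is clopen.
  U = {E, G}, X ∖ U = {F} — both open, so U is clopen.
  U = {E, F, G}, X ∖ U = ∅ — both open, so U is clopen.
Nontrivial clopen(s) exist: e.g. {F}. So (X, τ) is disconnected.
Compute connected components by grouping points that agree on all clopens:
  component: {F}
  component: {E, G}


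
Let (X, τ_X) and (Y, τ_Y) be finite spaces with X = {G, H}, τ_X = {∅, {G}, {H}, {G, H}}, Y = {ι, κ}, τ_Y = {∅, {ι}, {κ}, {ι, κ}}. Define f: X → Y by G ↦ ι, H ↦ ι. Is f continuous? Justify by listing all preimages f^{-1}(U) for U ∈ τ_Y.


f IS continuous.

Compute f^{-1}(U) for each U ∈ τ_Y:
  U = ∅: f^{-1}(U) = ∅ ∈ τ_X ✓.
  U = {ι}: f^{-1}(U) = {G, H} ∈ τ_X ✓.
  U = {κ}: f^{-1}(U) = ∅ ∈ τ_X ✓.
  U = {ι, κ}: f^{-1}(U) = {G, H} ∈ τ_X ✓.
Every preimage lies in τ_X, so f IS continuous.


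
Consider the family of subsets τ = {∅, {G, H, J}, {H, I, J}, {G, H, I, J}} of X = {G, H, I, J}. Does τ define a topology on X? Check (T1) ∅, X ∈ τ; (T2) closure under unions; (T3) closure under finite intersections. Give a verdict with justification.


τ is NOT a topology on X.

Axiom (T1): ∅ ∈ τ? Yes; X ∈ τ? Yes.
Axiom (T2/T3): check pairwise unions and intersections of members of τ.
Counterexample for (T3): {G, H, J} ∩ {H, I, J} = {H, J} ∉ τ. Therefore τ is NOT a topology.


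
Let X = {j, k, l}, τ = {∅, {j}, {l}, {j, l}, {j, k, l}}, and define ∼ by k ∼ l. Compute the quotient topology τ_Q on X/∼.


X/∼ = {[j], [k=l]}; |τ_Q| = 3.

Equivalence classes: [j], [k=l].
Quotient map π: X → X/∼ sends j ↦ [j], k ↦ [k=l], l ↦ [k=l].
For each subset V ⊆ X/∼, compute π^{-1}(V) ⊆ X and check whether π^{-1}(V) ∈ τ. V is open in τ_Q iff π^{-1}(V) ∈ τ.
  V = {}: π^{-1}(V) = ∅ ∈ τ ✓.
  V = {[j]}: π^{-1}(V) = {j} ∈ τ ✓.
  V = {[k=l]}: π^{-1}(V) = {k, l} ∉ τ ✗.
  V = {[j], [k=l]}: π^{-1}(V) = {j, k, l} ∈ τ ✓.
Open sets in the quotient: τ_Q = {{}, {[j]}, {[j], [k=l]}} (3 elements).


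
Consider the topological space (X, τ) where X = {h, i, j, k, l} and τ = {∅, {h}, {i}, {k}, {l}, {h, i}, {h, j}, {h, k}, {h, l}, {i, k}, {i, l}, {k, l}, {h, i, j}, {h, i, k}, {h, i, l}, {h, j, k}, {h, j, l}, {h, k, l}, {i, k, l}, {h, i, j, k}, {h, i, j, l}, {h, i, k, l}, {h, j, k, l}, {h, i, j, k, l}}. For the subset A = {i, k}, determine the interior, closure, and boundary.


int(A) = {i, k}, cl(A) = {i, k}, ∂A = ∅.

Closed sets in (X, τ) are complements of opens:
  closed(X, τ) = {∅, {i}, {j}, {k}, {l}, {h, j}, {i, j}, {i, k}, {i, l}, {j, k}, {j, l}, {k, l}, {h, i, j}, {h, j, k}, {h, j, l}, {i, j, k}, {i, j, l}, {i, k, l}, {j, k, l}, {h, i, j, k}, {h, i, j, l}, {h, j, k, l}, {i, j, k, l}, {h, i, j, k, l}}.
int(A) = ⋃ {U ∈ τ : U ⊆ A}. Opens contained in A: ∅, {i}, {k}, {i, k}.
Taking the union of these: int(A) = {i, k}.
cl(A) = ⋂ {C closed : A ⊆ C}. Closed sets containing A: {i, k}, {i, j, k}, {i, k, l}, {h, i, j, k}, {i, j, k, l}, {h, i, j, k, l}.
Intersecting these: cl(A) = {i, k}.
∂A = cl(A) ∖ int(A) = {i, k} ∖ {i, k} = ∅.


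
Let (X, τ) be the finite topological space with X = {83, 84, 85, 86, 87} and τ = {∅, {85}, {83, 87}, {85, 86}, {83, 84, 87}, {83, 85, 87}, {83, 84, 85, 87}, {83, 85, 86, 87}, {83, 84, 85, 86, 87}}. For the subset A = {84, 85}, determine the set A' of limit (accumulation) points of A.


A' = {86}

For each x ∈ X, list the open sets U ∈ τ with x ∈ U, then check whether U ∩ (A ∖ {x}) ≠ ∅ for every such U.
  x = 83: open {83, 87} ∋ x has {83, 87} ∩ (A ∖ {83}) = ∅, so x is NOT a limit point.
  x = 84: open {83, 84, 87} ∋ x has {83, 84, 87} ∩ (A ∖ {84}) = ∅, so x is NOT a limit point.
  x = 85: open {85} ∋ x has {85} ∩ (A ∖ {85}) = ∅, so x is NOT a limit point.
  x = 86: opens ∋ x are {85, 86}, {83, 85, 86, 87}, {83, 84, 85, 86, 87}; each meets A ∖ {86}, so x IS a limit point.
  x = 87: open {83, 87} ∋ x has {83, 87} ∩ (A ∖ {87}) = ∅, so x is NOT a limit point.
Collecting: A' = {86}.


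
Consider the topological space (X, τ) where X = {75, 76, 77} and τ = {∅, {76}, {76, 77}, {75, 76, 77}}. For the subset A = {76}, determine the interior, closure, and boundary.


int(A) = {76}, cl(A) = {75, 76, 77}, ∂A = {75, 77}.

Closed sets in (X, τ) are complements of opens:
  closed(X, τ) = {∅, {75}, {75, 77}, {75, 76, 77}}.
int(A) = ⋃ {U ∈ τ : U ⊆ A}. Opens contained in A: ∅, {76}.
Taking the union of these: int(A) = {76}.
cl(A) = ⋂ {C closed : A ⊆ C}. Closed sets containing A: {75, 76, 77}.
Intersecting these: cl(A) = {75, 76, 77}.
∂A = cl(A) ∖ int(A) = {75, 76, 77} ∖ {76} = {75, 77}.


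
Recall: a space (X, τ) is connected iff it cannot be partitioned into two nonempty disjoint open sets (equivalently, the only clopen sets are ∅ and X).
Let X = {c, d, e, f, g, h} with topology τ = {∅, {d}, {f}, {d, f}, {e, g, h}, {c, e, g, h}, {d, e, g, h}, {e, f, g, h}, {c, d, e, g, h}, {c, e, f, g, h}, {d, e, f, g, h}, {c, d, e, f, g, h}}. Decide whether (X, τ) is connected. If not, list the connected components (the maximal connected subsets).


(X, τ) is disconnected; components = [{d}, {f}, {c, e, g, h}].

Find clopen sets (U ∈ τ with X ∖ U ∈ τ):
  U = ∅, X ∖ U = {c, d, e, f, g, h} — both open, so U is clopen.
  U = {d}, X ∖ U = {c, e, f, g, h} — both open, so U is clopen.
  U = {f}, X ∖ U = {c, d, e, g, h} — both open, so U is clopen.
  U = {d, f}, X ∖ U = {c, e, g, h} — both open, so U is clopen.
  U = {c, e, g, h}, X ∖ U = {d, f} — both open, so U is clopen.
  U = {c, d, e, g, h}, X ∖ U = {f} — both open, so U is clopen.
  U = {c, e, f, g, h}, X ∖ U = {d} — both open, so U is clopen.
  U = {c, d, e, f, g, h}, X ∖ U = ∅ — both open, so U is clopen.
Nontrivial clopen(s) exist: e.g. {f}. So (X, τ) is disconnected.
Compute connected components by grouping points that agree on all clopens:
  component: {d}
  component: {f}
  component: {c, e, g, h}


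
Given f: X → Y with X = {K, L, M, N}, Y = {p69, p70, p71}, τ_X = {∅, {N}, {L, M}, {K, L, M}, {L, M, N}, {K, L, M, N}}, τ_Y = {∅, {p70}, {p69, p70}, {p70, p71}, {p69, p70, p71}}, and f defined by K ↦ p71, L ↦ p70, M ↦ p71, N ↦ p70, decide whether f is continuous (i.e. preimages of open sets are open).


f is NOT continuous.

Compute f^{-1}(U) for each U ∈ τ_Y:
  U = ∅: f^{-1}(U) = ∅ ∈ τ_X ✓.
  U = {p70}: f^{-1}(U) = {L, N} ∉ τ_X ✗.
  U = {p69, p70}: f^{-1}(U) = {L, N} ∉ τ_X ✗.
  U = {p70, p71}: f^{-1}(U) = {K, L, M, N} ∈ τ_X ✓.
  U = {p69, p70, p71}: f^{-1}(U) = {K, L, M, N} ∈ τ_X ✓.
Found U = {p70} with f^{-1}(U) = {L, N} not in τ_X. Therefore f is NOT continuous.


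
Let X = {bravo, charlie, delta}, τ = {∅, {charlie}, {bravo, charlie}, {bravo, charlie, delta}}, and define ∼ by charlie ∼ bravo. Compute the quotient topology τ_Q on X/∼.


X/∼ = {[bravo=charlie], [delta]}; |τ_Q| = 3.

Equivalence classes: [bravo=charlie], [delta].
Quotient map π: X → X/∼ sends bravo ↦ [bravo=charlie], charlie ↦ [bravo=charlie], delta ↦ [delta].
For each subset V ⊆ X/∼, compute π^{-1}(V) ⊆ X and check whether π^{-1}(V) ∈ τ. V is open in τ_Q iff π^{-1}(V) ∈ τ.
  V = {}: π^{-1}(V) = ∅ ∈ τ ✓.
  V = {[bravo=charlie]}: π^{-1}(V) = {bravo, charlie} ∈ τ ✓.
  V = {[delta]}: π^{-1}(V) = {delta} ∉ τ ✗.
  V = {[bravo=charlie], [delta]}: π^{-1}(V) = {bravo, charlie, delta} ∈ τ ✓.
Open sets in the quotient: τ_Q = {{}, {[bravo=charlie]}, {[bravo=charlie], [delta]}} (3 elements).


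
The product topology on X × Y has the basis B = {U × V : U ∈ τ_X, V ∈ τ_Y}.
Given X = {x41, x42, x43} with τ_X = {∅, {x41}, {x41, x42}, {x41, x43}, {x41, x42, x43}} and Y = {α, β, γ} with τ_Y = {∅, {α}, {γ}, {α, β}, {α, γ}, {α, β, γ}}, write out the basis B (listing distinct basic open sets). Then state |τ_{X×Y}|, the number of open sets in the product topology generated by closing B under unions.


Basis B = {∅ × ∅, {x41} × {α}, {x41} × {γ}, {x41} × {α, β}, {x41} × {α, γ}, {x41, x42} × {α}, {x41, x43} × {α}, {x41, x42} × {γ}, {x41, x43} × {γ}, {x41} × {α, β, γ}, {x41, x42, x43} × {α}, {x41, x42, x43} × {γ}, {x41, x42} × {α, β}, {x41, x43} × {α, β}, {x41, x42} × {α, γ}, {x41, x43} × {α, γ}, {x41, x42} × {α, β, γ}, {x41, x43} × {α, β, γ}, {x41, x42, x43} × {α, β}, {x41, x42, x43} × {α, γ}, {x41, x42, x43} × {α, β, γ}}; |τ_{X×Y}| = 70.

Enumerate products U × V with U ∈ τ_X, V ∈ τ_Y (deduplicated):
  ∅ × ∅ = {} (∅)
  {x41} × {α} = {(x41,α)}
  {x41} × {γ} = {(x41,γ)}
  {x41} × {α, β} = {(x41,α), (x41,β)}
  {x41} × {α, γ} = {(x41,α), (x41,γ)}
  {x41, x42} × {α} = {(x41,α), (x42,α)}
  {x41, x43} × {α} = {(x41,α), (x43,α)}
  {x41, x42} × {γ} = {(x41,γ), (x42,γ)}
  {x41, x43} × {γ} = {(x41,γ), (x43,γ)}
  {x41} × {α, β, γ} = {(x41,α), (x41,β), (x41,γ)}
  {x41, x42, x43} × {α} = {(x41,α), (x42,α), (x43,α)}
  {x41, x42, x43} × {γ} = {(x41,γ), (x42,γ), (x43,γ)}
  {x41, x42} × {α, β} = {(x41,α), (x41,β), (x42,α), (x42,β)}
  {x41, x43} × {α, β} = {(x41,α), (x41,β), (x43,α), (x43,β)}
  {x41, x42} × {α, γ} = {(x41,α), (x41,γ), (x42,α), (x42,γ)}
  {x41, x43} × {α, γ} = {(x41,α), (x41,γ), (x43,α), (x43,γ)}
  {x41, x42} × {α, β, γ} = {(x41,α), (x41,β), (x41,γ), (x42,α), (x42,β), (x42,γ)}
  {x41, x43} × {α, β, γ} = {(x41,α), (x41,β), (x41,γ), (x43,α), (x43,β), (x43,γ)}
  {x41, x42, x43} × {α, β} = {(x41,α), (x41,β), (x42,α), (x42,β), (x43,α), (x43,β)}
  {x41, x42, x43} × {α, γ} = {(x41,α), (x41,γ), (x42,α), (x42,γ), (x43,α), (x43,γ)}
  {x41, x42, x43} × {α, β, γ} = {(x41,α), (x41,β), (x41,γ), (x42,α), (x42,β), (x42,γ), (x43,α), (x43,β), (x43,γ)}
These 21 distinct sets form the basis B.
Close under arbitrary unions to get τ_{X×Y}; counting gives |τ_{X×Y}| = 70.


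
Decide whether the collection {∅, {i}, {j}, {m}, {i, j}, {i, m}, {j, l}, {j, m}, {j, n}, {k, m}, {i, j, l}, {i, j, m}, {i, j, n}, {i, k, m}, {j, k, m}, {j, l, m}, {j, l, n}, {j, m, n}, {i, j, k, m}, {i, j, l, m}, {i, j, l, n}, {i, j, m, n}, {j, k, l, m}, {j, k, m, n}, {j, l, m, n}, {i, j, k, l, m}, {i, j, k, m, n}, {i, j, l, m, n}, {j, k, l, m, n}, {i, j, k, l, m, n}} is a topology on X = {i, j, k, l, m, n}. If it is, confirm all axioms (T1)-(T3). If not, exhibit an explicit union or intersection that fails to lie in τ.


τ IS a topology on X.

Axiom (T1): ∅ ∈ τ? Yes; X ∈ τ? Yes.
Axiom (T2/T3): check pairwise unions and intersections of members of τ.
All pairwise intersections and unions checked — each lies in τ. Therefore τ satisfies (T1), (T2), (T3): it IS a topology on X.


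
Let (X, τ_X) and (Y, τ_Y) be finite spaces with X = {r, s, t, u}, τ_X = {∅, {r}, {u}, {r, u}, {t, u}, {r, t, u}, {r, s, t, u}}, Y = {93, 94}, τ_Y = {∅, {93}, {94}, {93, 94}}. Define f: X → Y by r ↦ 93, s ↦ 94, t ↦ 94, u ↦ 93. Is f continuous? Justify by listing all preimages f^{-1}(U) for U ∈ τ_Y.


f is NOT continuous.

Compute f^{-1}(U) for each U ∈ τ_Y:
  U = ∅: f^{-1}(U) = ∅ ∈ τ_X ✓.
  U = {93}: f^{-1}(U) = {r, u} ∈ τ_X ✓.
  U = {94}: f^{-1}(U) = {s, t} ∉ τ_X ✗.
  U = {93, 94}: f^{-1}(U) = {r, s, t, u} ∈ τ_X ✓.
Found U = {94} with f^{-1}(U) = {s, t} not in τ_X. Therefore f is NOT continuous.


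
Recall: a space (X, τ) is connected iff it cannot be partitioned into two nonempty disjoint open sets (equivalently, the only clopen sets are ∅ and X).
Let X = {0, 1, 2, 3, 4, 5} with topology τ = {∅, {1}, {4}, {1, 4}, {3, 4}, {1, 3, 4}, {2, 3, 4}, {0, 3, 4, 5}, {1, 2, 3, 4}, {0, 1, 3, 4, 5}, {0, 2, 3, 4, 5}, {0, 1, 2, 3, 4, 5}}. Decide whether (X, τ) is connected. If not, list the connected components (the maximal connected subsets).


(X, τ) is disconnected; components = [{1}, {0, 2, 3, 4, 5}].

Find clopen sets (U ∈ τ with X ∖ U ∈ τ):
  U = ∅, X ∖ U = {0, 1, 2, 3, 4, 5} — both open, so U is clopen.
  U = {1}, X ∖ U = {0, 2, 3, 4, 5} — both open, so U is clopen.
  U = {0, 2, 3, 4, 5}, X ∖ U = {1} — both open, so U is clopen.
  U = {0, 1, 2, 3, 4, 5}, X ∖ U = ∅ — both open, so U is clopen.
Nontrivial clopen(s) exist: e.g. {0, 2, 3, 4, 5}. So (X, τ) is disconnected.
Compute connected components by grouping points that agree on all clopens:
  component: {1}
  component: {0, 2, 3, 4, 5}


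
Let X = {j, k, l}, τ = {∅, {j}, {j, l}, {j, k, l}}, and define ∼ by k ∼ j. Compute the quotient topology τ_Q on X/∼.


X/∼ = {[j=k], [l]}; |τ_Q| = 2.

Equivalence classes: [j=k], [l].
Quotient map π: X → X/∼ sends j ↦ [j=k], k ↦ [j=k], l ↦ [l].
For each subset V ⊆ X/∼, compute π^{-1}(V) ⊆ X and check whether π^{-1}(V) ∈ τ. V is open in τ_Q iff π^{-1}(V) ∈ τ.
  V = {}: π^{-1}(V) = ∅ ∈ τ ✓.
  V = {[j=k]}: π^{-1}(V) = {j, k} ∉ τ ✗.
  V = {[l]}: π^{-1}(V) = {l} ∉ τ ✗.
  V = {[j=k], [l]}: π^{-1}(V) = {j, k, l} ∈ τ ✓.
Open sets in the quotient: τ_Q = {{}, {[j=k], [l]}} (2 elements).


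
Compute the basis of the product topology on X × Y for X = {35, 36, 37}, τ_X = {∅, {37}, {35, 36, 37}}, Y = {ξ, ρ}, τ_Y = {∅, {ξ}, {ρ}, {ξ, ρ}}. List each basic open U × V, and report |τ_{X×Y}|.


Basis B = {∅ × ∅, {37} × {ξ}, {37} × {ρ}, {37} × {ξ, ρ}, {35, 36, 37} × {ξ}, {35, 36, 37} × {ρ}, {35, 36, 37} × {ξ, ρ}}; |τ_{X×Y}| = 9.

Enumerate products U × V with U ∈ τ_X, V ∈ τ_Y (deduplicated):
  ∅ × ∅ = {} (∅)
  {37} × {ξ} = {(37,ξ)}
  {37} × {ρ} = {(37,ρ)}
  {37} × {ξ, ρ} = {(37,ξ), (37,ρ)}
  {35, 36, 37} × {ξ} = {(35,ξ), (36,ξ), (37,ξ)}
  {35, 36, 37} × {ρ} = {(35,ρ), (36,ρ), (37,ρ)}
  {35, 36, 37} × {ξ, ρ} = {(35,ξ), (35,ρ), (36,ξ), (36,ρ), (37,ξ), (37,ρ)}
These 7 distinct sets form the basis B.
Close under arbitrary unions to get τ_{X×Y}; counting gives |τ_{X×Y}| = 9.


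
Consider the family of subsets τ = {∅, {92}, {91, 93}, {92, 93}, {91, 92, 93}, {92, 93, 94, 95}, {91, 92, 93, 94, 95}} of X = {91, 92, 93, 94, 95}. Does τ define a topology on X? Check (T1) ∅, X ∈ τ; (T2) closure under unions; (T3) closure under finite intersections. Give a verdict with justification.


τ is NOT a topology on X.

Axiom (T1): ∅ ∈ τ? Yes; X ∈ τ? Yes.
Axiom (T2/T3): check pairwise unions and intersections of members of τ.
Counterexample for (T3): {91, 93} ∩ {92, 93} = {93} ∉ τ. Therefore τ is NOT a topology.


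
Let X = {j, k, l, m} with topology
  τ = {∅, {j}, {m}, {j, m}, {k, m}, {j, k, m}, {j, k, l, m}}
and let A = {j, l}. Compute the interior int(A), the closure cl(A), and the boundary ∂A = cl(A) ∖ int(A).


int(A) = {j}, cl(A) = {j, l}, ∂A = {l}.

Closed sets in (X, τ) are complements of opens:
  closed(X, τ) = {∅, {l}, {j, l}, {k, l}, {j, k, l}, {k, l, m}, {j, k, l, m}}.
int(A) = ⋃ {U ∈ τ : U ⊆ A}. Opens contained in A: ∅, {j}.
Taking the union of these: int(A) = {j}.
cl(A) = ⋂ {C closed : A ⊆ C}. Closed sets containing A: {j, l}, {j, k, l}, {j, k, l, m}.
Intersecting these: cl(A) = {j, l}.
∂A = cl(A) ∖ int(A) = {j, l} ∖ {j} = {l}.


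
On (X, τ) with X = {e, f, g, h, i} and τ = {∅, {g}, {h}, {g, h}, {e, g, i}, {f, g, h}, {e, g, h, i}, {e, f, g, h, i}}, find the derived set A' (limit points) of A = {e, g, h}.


A' = {e, f, i}

For each x ∈ X, list the open sets U ∈ τ with x ∈ U, then check whether U ∩ (A ∖ {x}) ≠ ∅ for every such U.
  x = e: opens ∋ x are {e, g, i}, {e, g, h, i}, {e, f, g, h, i}; each meets A ∖ {e}, so x IS a limit point.
  x = f: opens ∋ x are {f, g, h}, {e, f, g, h, i}; each meets A ∖ {f}, so x IS a limit point.
  x = g: open {g} ∋ x has {g} ∩ (A ∖ {g}) = ∅, so x is NOT a limit point.
  x = h: open {h} ∋ x has {h} ∩ (A ∖ {h}) = ∅, so x is NOT a limit point.
  x = i: opens ∋ x are {e, g, i}, {e, g, h, i}, {e, f, g, h, i}; each meets A ∖ {i}, so x IS a limit point.
Collecting: A' = {e, f, i}.


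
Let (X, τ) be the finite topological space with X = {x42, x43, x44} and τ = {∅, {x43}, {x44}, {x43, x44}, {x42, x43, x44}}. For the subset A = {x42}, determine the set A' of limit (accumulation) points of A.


A' = ∅

For each x ∈ X, list the open sets U ∈ τ with x ∈ U, then check whether U ∩ (A ∖ {x}) ≠ ∅ for every such U.
  x = x42: open {x42, x43, x44} ∋ x has {x42, x43, x44} ∩ (A ∖ {x42}) = ∅, so x is NOT a limit point.
  x = x43: open {x43} ∋ x has {x43} ∩ (A ∖ {x43}) = ∅, so x is NOT a limit point.
  x = x44: open {x44} ∋ x has {x44} ∩ (A ∖ {x44}) = ∅, so x is NOT a limit point.
Collecting: A' = ∅.


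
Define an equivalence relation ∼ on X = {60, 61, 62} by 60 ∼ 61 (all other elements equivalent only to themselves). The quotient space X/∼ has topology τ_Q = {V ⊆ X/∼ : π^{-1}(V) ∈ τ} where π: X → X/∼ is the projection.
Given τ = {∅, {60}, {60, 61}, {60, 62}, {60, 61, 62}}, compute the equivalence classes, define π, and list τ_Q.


X/∼ = {[60=61], [62]}; |τ_Q| = 3.

Equivalence classes: [60=61], [62].
Quotient map π: X → X/∼ sends 60 ↦ [60=61], 61 ↦ [60=61], 62 ↦ [62].
For each subset V ⊆ X/∼, compute π^{-1}(V) ⊆ X and check whether π^{-1}(V) ∈ τ. V is open in τ_Q iff π^{-1}(V) ∈ τ.
  V = {}: π^{-1}(V) = ∅ ∈ τ ✓.
  V = {[60=61]}: π^{-1}(V) = {60, 61} ∈ τ ✓.
  V = {[62]}: π^{-1}(V) = {62} ∉ τ ✗.
  V = {[60=61], [62]}: π^{-1}(V) = {60, 61, 62} ∈ τ ✓.
Open sets in the quotient: τ_Q = {{}, {[60=61]}, {[60=61], [62]}} (3 elements).


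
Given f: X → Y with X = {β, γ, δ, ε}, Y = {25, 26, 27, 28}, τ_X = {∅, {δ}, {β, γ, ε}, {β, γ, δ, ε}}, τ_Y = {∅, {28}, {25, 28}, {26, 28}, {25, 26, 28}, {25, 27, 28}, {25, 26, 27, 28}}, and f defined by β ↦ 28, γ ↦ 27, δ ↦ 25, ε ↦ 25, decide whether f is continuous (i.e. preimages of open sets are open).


f is NOT continuous.

Compute f^{-1}(U) for each U ∈ τ_Y:
  U = ∅: f^{-1}(U) = ∅ ∈ τ_X ✓.
  U = {28}: f^{-1}(U) = {β} ∉ τ_X ✗.
  U = {25, 28}: f^{-1}(U) = {β, δ, ε} ∉ τ_X ✗.
  U = {26, 28}: f^{-1}(U) = {β} ∉ τ_X ✗.
  U = {25, 26, 28}: f^{-1}(U) = {β, δ, ε} ∉ τ_X ✗.
  U = {25, 27, 28}: f^{-1}(U) = {β, γ, δ, ε} ∈ τ_X ✓.
  U = {25, 26, 27, 28}: f^{-1}(U) = {β, γ, δ, ε} ∈ τ_X ✓.
Found U = {28} with f^{-1}(U) = {β} not in τ_X. Therefore f is NOT continuous.


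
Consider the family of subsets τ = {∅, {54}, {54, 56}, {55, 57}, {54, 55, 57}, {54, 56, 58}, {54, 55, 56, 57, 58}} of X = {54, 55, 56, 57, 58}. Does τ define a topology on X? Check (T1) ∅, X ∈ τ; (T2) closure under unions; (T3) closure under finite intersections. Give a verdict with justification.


τ is NOT a topology on X.

Axiom (T1): ∅ ∈ τ? Yes; X ∈ τ? Yes.
Axiom (T2/T3): check pairwise unions and intersections of members of τ.
Counterexample for (T2): {54, 56} ∪ {55, 57} = {54, 55, 56, 57} ∉ τ. Therefore τ is NOT a topology.


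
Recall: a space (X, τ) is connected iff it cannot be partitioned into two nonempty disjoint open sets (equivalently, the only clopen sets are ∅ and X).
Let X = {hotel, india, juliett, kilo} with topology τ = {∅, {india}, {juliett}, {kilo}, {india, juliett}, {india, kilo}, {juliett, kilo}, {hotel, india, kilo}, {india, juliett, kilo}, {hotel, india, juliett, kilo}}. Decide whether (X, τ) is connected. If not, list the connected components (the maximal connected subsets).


(X, τ) is disconnected; components = [{juliett}, {hotel, india, kilo}].

Find clopen sets (U ∈ τ with X ∖ U ∈ τ):
  U = ∅, X ∖ U = {hotel, india, juliett, kilo} — both open, so U is clopen.
  U = {juliett}, X ∖ U = {hotel, india, kilo} — both open, so U is clopen.
  U = {hotel, india, kilo}, X ∖ U = {juliett} — both open, so U is clopen.
  U = {hotel, india, juliett, kilo}, X ∖ U = ∅ — both open, so U is clopen.
Nontrivial clopen(s) exist: e.g. {juliett}. So (X, τ) is disconnected.
Compute connected components by grouping points that agree on all clopens:
  component: {juliett}
  component: {hotel, india, kilo}


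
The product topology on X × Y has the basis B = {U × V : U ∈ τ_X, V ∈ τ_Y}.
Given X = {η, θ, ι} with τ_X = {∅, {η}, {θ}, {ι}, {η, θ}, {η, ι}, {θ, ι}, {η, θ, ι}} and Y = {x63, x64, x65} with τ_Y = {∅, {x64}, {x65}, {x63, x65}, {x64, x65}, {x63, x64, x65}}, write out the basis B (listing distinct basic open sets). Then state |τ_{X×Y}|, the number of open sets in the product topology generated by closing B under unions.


Basis B = {∅ × ∅, {η} × {x64}, {η} × {x65}, {θ} × {x64}, {θ} × {x65}, {ι} × {x64}, {ι} × {x65}, {η} × {x63, x65}, {η} × {x64, x65}, {η, θ} × {x64}, {η, ι} × {x64}, {η, θ} × {x65}, {η, ι} × {x65}, {θ} × {x63, x65}, {θ} × {x64, x65}, {θ, ι} × {x64}, {θ, ι} × {x65}, {ι} × {x63, x65}, {ι} × {x64, x65}, {η} × {x63, x64, x65}, {η, θ, ι} × {x64}, {η, θ, ι} × {x65}, {θ} × {x63, x64, x65}, {ι} × {x63, x64, x65}, {η, θ} × {x63, x65}, {η, ι} × {x63, x65}, {η, θ} × {x64, x65}, {η, ι} × {x64, x65}, {θ, ι} × {x63, x65}, {θ, ι} × {x64, x65}, {η, θ} × {x63, x64, x65}, {η, ι} × {x63, x64, x65}, {η, θ, ι} × {x63, x65}, {η, θ, ι} × {x64, x65}, {θ, ι} × {x63, x64, x65}, {η, θ, ι} × {x63, x64, x65}}; |τ_{X×Y}| = 216.

Enumerate products U × V with U ∈ τ_X, V ∈ τ_Y (deduplicated):
  ∅ × ∅ = {} (∅)
  {η} × {x64} = {(η,x64)}
  {η} × {x65} = {(η,x65)}
  {θ} × {x64} = {(θ,x64)}
  {θ} × {x65} = {(θ,x65)}
  {ι} × {x64} = {(ι,x64)}
  {ι} × {x65} = {(ι,x65)}
  {η} × {x63, x65} = {(η,x63), (η,x65)}
  {η} × {x64, x65} = {(η,x64), (η,x65)}
  {η, θ} × {x64} = {(η,x64), (θ,x64)}
  {η, ι} × {x64} = {(η,x64), (ι,x64)}
  {η, θ} × {x65} = {(η,x65), (θ,x65)}
  {η, ι} × {x65} = {(η,x65), (ι,x65)}
  {θ} × {x63, x65} = {(θ,x63), (θ,x65)}
  {θ} × {x64, x65} = {(θ,x64), (θ,x65)}
  {θ, ι} × {x64} = {(θ,x64), (ι,x64)}
  {θ, ι} × {x65} = {(θ,x65), (ι,x65)}
  {ι} × {x63, x65} = {(ι,x63), (ι,x65)}
  {ι} × {x64, x65} = {(ι,x64), (ι,x65)}
  {η} × {x63, x64, x65} = {(η,x63), (η,x64), (η,x65)}
  {η, θ, ι} × {x64} = {(η,x64), (θ,x64), (ι,x64)}
  {η, θ, ι} × {x65} = {(η,x65), (θ,x65), (ι,x65)}
  {θ} × {x63, x64, x65} = {(θ,x63), (θ,x64), (θ,x65)}
  {ι} × {x63, x64, x65} = {(ι,x63), (ι,x64), (ι,x65)}
  {η, θ} × {x63, x65} = {(η,x63), (η,x65), (θ,x63), (θ,x65)}
  {η, ι} × {x63, x65} = {(η,x63), (η,x65), (ι,x63), (ι,x65)}
  {η, θ} × {x64, x65} = {(η,x64), (η,x65), (θ,x64), (θ,x65)}
  {η, ι} × {x64, x65} = {(η,x64), (η,x65), (ι,x64), (ι,x65)}
  {θ, ι} × {x63, x65} = {(θ,x63), (θ,x65), (ι,x63), (ι,x65)}
  {θ, ι} × {x64, x65} = {(θ,x64), (θ,x65), (ι,x64), (ι,x65)}
  {η, θ} × {x63, x64, x65} = {(η,x63), (η,x64), (η,x65), (θ,x63), (θ,x64), (θ,x65)}
  {η, ι} × {x63, x64, x65} = {(η,x63), (η,x64), (η,x65), (ι,x63), (ι,x64), (ι,x65)}
  {η, θ, ι} × {x63, x65} = {(η,x63), (η,x65), (θ,x63), (θ,x65), (ι,x63), (ι,x65)}
  {η, θ, ι} × {x64, x65} = {(η,x64), (η,x65), (θ,x64), (θ,x65), (ι,x64), (ι,x65)}
  {θ, ι} × {x63, x64, x65} = {(θ,x63), (θ,x64), (θ,x65), (ι,x63), (ι,x64), (ι,x65)}
  {η, θ, ι} × {x63, x64, x65} = {(η,x63), (η,x64), (η,x65), (θ,x63), (θ,x64), (θ,x65), (ι,x63), (ι,x64), (ι,x65)}
These 36 distinct sets form the basis B.
Close under arbitrary unions to get τ_{X×Y}; counting gives |τ_{X×Y}| = 216.


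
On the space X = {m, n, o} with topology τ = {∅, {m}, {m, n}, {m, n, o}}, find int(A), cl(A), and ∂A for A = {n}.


int(A) = ∅, cl(A) = {n, o}, ∂A = {n, o}.

Closed sets in (X, τ) are complements of opens:
  closed(X, τ) = {∅, {o}, {n, o}, {m, n, o}}.
int(A) = ⋃ {U ∈ τ : U ⊆ A}. Opens contained in A: ∅.
Taking the union of these: int(A) = ∅.
cl(A) = ⋂ {C closed : A ⊆ C}. Closed sets containing A: {n, o}, {m, n, o}.
Intersecting these: cl(A) = {n, o}.
∂A = cl(A) ∖ int(A) = {n, o} ∖ ∅ = {n, o}.


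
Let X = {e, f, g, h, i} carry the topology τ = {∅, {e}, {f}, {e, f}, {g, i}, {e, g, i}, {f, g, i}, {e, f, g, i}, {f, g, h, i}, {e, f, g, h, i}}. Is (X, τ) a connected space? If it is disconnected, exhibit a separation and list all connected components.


(X, τ) is disconnected; components = [{e}, {f, g, h, i}].

Find clopen sets (U ∈ τ with X ∖ U ∈ τ):
  U = ∅, X ∖ U = {e, f, g, h, i} — both open, so U is clopen.
  U = {e}, X ∖ U = {f, g, h, i} — both open, so U is clopen.
  U = {f, g, h, i}, X ∖ U = {e} — both open, so U is clopen.
  U = {e, f, g, h, i}, X ∖ U = ∅ — both open, so U is clopen.
Nontrivial clopen(s) exist: e.g. {e}. So (X, τ) is disconnected.
Compute connected components by grouping points that agree on all clopens:
  component: {e}
  component: {f, g, h, i}


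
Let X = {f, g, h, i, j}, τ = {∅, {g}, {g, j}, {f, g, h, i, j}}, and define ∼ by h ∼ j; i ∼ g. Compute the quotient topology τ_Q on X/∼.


X/∼ = {[f], [g=i], [h=j]}; |τ_Q| = 2.

Equivalence classes: [f], [g=i], [h=j].
Quotient map π: X → X/∼ sends f ↦ [f], g ↦ [g=i], h ↦ [h=j], i ↦ [g=i], j ↦ [h=j].
For each subset V ⊆ X/∼, compute π^{-1}(V) ⊆ X and check whether π^{-1}(V) ∈ τ. V is open in τ_Q iff π^{-1}(V) ∈ τ.
  V = {}: π^{-1}(V) = ∅ ∈ τ ✓.
  V = {[f]}: π^{-1}(V) = {f} ∉ τ ✗.
  V = {[g=i]}: π^{-1}(V) = {g, i} ∉ τ ✗.
  V = {[f], [g=i]}: π^{-1}(V) = {f, g, i} ∉ τ ✗.
  V = {[h=j]}: π^{-1}(V) = {h, j} ∉ τ ✗.
  V = {[f], [h=j]}: π^{-1}(V) = {f, h, j} ∉ τ ✗.
  V = {[g=i], [h=j]}: π^{-1}(V) = {g, h, i, j} ∉ τ ✗.
  V = {[f], [g=i], [h=j]}: π^{-1}(V) = {f, g, h, i, j} ∈ τ ✓.
Open sets in the quotient: τ_Q = {{}, {[f], [g=i], [h=j]}} (2 elements).


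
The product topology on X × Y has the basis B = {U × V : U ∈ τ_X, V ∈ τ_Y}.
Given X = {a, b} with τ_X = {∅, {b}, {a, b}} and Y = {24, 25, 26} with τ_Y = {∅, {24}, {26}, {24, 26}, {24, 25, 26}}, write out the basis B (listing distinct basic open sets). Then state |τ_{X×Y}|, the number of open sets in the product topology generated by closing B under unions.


Basis B = {∅ × ∅, {b} × {24}, {b} × {26}, {a, b} × {24}, {a, b} × {26}, {b} × {24, 26}, {b} × {24, 25, 26}, {a, b} × {24, 26}, {a, b} × {24, 25, 26}}; |τ_{X×Y}| = 14.

Enumerate products U × V with U ∈ τ_X, V ∈ τ_Y (deduplicated):
  ∅ × ∅ = {} (∅)
  {b} × {24} = {(b,24)}
  {b} × {26} = {(b,26)}
  {a, b} × {24} = {(a,24), (b,24)}
  {a, b} × {26} = {(a,26), (b,26)}
  {b} × {24, 26} = {(b,24), (b,26)}
  {b} × {24, 25, 26} = {(b,24), (b,25), (b,26)}
  {a, b} × {24, 26} = {(a,24), (a,26), (b,24), (b,26)}
  {a, b} × {24, 25, 26} = {(a,24), (a,25), (a,26), (b,24), (b,25), (b,26)}
These 9 distinct sets form the basis B.
Close under arbitrary unions to get τ_{X×Y}; counting gives |τ_{X×Y}| = 14.
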